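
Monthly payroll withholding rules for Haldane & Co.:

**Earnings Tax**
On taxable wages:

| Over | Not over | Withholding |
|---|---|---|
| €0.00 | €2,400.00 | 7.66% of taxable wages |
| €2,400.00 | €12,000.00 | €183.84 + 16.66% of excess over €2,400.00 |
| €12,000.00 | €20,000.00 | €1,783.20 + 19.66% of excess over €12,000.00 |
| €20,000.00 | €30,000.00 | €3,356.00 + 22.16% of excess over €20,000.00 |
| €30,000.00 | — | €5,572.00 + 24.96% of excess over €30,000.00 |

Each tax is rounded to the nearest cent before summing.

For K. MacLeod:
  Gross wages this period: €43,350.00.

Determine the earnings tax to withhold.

€8,904.16

Earnings Tax: taxable = €43,350.00
  €5,572.00 + 24.96% × (€43,350.00 − €30,000.00) = €5,572.00 + 24.96% × €13,350.00 = €8,904.16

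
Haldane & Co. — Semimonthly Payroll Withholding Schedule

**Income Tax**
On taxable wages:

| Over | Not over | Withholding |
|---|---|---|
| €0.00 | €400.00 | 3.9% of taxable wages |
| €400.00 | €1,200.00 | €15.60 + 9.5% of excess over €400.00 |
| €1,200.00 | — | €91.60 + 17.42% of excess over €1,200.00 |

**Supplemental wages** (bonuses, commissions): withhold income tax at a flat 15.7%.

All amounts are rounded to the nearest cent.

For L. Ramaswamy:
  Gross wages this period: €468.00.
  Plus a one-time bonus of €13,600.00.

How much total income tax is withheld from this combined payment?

€2,157.26

Income Tax: taxable = €468.00
  €15.60 + 9.5% × (€468.00 − €400.00) = €15.60 + 9.5% × €68.00 = €22.06
Supplemental (15.7% flat on bonus): 15.7% × €13,600.00 = €2,135.20
Total income tax: €22.06 + €2,135.20 = €2,157.26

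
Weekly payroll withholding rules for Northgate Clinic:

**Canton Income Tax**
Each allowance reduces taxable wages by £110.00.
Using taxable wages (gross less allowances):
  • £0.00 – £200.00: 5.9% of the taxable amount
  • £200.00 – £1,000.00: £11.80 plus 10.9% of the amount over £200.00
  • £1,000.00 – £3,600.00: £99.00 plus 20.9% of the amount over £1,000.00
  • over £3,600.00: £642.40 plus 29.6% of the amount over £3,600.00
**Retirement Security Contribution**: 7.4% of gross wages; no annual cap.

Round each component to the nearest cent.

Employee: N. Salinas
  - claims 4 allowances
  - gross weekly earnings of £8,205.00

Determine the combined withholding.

£2,482.41

Canton Income Tax: taxable = £8,205.00 − 4×£110.00 = £7,765.00
  £642.40 + 29.6% × (£7,765.00 − £3,600.00) = £642.40 + 29.6% × £4,165.00 = £1,875.24
Retirement Security Contribution: 7.4% × £8,205.00 = £607.17
Total: £1,875.24 + £607.17 = £2,482.41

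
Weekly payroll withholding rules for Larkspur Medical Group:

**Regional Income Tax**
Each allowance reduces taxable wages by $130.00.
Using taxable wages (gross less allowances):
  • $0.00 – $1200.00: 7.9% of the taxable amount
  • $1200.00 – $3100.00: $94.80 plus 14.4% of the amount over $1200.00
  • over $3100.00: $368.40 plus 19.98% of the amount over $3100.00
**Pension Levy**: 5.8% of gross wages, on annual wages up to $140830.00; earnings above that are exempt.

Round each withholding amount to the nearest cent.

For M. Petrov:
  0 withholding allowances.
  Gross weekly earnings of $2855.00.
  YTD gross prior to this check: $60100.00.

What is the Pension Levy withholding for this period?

Pension Levy: 5.8% × $2855.00 = $165.59

$165.59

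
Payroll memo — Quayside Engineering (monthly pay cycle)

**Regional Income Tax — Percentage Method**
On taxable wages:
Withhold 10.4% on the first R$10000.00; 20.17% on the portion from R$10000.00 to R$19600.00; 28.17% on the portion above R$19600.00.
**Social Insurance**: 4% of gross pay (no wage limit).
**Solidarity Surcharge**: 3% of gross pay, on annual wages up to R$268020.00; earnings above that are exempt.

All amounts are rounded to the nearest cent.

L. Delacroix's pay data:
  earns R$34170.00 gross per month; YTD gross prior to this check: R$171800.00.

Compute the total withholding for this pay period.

Regional Income Tax: taxable = R$34170.00
  R$2976.32 + 28.17% × (R$34170.00 − R$19600.00) = R$2976.32 + 28.17% × R$14570.00 = R$7080.69
Social Insurance: 4% × R$34170.00 = R$1366.80
Solidarity Surcharge: 3% × R$34170.00 = R$1025.10
Total: R$7080.69 + R$1366.80 + R$1025.10 = R$9472.59

R$9472.59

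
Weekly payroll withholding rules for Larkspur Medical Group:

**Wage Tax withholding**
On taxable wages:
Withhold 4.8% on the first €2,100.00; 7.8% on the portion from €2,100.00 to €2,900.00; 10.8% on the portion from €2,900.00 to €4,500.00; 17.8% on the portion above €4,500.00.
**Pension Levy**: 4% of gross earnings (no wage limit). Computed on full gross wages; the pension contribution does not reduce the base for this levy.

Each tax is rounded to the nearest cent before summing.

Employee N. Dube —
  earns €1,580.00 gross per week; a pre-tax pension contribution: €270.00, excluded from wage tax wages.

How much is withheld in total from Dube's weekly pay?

€126.08

Wage Tax: taxable = €1,580.00 − €270.00 = €1,310.00
  4.8% × €1,310.00 = €62.88
Pension Levy: 4% × €1,580.00 = €63.20
Total: €62.88 + €63.20 = €126.08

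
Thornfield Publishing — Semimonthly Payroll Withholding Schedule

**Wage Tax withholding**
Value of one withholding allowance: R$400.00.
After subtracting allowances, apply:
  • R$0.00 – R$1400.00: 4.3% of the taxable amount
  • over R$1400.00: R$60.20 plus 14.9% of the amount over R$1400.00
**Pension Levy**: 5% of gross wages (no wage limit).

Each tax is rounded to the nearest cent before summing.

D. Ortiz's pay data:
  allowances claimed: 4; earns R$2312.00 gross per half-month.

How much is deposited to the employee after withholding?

R$2165.78

Wage Tax: taxable = R$2312.00 − 4×R$400.00 = R$712.00
  4.3% × R$712.00 = R$30.62
Pension Levy: 5% × R$2312.00 = R$115.60
Total withheld: R$30.62 + R$115.60 = R$146.22
Net pay: R$2312.00 − R$146.22 = R$2165.78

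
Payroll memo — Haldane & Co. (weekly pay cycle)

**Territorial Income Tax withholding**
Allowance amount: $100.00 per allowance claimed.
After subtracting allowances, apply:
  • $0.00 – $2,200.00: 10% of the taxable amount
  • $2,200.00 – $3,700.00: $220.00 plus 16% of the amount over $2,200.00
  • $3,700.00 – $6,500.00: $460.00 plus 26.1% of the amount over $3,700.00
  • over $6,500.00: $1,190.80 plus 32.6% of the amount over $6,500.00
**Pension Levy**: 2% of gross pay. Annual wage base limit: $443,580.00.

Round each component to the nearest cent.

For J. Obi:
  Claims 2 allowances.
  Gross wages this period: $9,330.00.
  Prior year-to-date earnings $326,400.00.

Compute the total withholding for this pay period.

Territorial Income Tax: taxable = $9,330.00 − 2×$100.00 = $9,130.00
  $1,190.80 + 32.6% × ($9,130.00 − $6,500.00) = $1,190.80 + 32.6% × $2,630.00 = $2,048.18
Pension Levy: 2% × $9,330.00 = $186.60
Total: $2,048.18 + $186.60 = $2,234.78

$2,234.78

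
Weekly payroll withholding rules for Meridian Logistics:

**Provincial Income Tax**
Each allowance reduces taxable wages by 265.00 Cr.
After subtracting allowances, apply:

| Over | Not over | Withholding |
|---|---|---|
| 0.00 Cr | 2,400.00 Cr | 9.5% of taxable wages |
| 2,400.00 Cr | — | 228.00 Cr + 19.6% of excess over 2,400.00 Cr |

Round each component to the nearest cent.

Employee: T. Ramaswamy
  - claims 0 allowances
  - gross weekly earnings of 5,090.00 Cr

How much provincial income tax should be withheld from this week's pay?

755.24 Cr

Provincial Income Tax: taxable = 5,090.00 Cr
  228.00 Cr + 19.6% × (5,090.00 Cr − 2,400.00 Cr) = 228.00 Cr + 19.6% × 2,690.00 Cr = 755.24 Cr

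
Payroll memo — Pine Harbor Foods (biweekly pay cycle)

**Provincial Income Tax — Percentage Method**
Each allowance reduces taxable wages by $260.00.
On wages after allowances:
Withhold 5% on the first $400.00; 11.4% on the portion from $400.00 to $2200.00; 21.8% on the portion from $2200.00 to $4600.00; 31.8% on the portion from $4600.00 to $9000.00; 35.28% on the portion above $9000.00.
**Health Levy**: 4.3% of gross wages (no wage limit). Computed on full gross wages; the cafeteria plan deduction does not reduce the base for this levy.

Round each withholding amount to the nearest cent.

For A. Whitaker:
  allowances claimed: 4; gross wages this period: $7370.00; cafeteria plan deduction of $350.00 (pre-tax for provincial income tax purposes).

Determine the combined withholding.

$1504.15

Provincial Income Tax: taxable = $7370.00 − $350.00 − 4×$260.00 = $5980.00
  $748.40 + 31.8% × ($5980.00 − $4600.00) = $748.40 + 31.8% × $1380.00 = $1187.24
Health Levy: 4.3% × $7370.00 = $316.91
Total: $1187.24 + $316.91 = $1504.15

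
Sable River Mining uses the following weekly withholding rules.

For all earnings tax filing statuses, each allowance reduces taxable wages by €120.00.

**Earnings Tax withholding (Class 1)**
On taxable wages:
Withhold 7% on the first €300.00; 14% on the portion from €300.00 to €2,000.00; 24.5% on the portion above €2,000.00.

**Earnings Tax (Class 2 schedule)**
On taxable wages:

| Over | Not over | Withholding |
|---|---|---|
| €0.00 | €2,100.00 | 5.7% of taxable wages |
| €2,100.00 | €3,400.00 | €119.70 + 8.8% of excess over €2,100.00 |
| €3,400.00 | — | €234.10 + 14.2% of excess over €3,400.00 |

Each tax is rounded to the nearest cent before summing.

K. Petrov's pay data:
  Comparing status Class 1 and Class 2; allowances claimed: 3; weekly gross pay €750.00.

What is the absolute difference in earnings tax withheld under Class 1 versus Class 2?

Earnings Tax (Class 1): taxable = €750.00 − 3×€120.00 = €390.00
  €21.00 + 14% × (€390.00 − €300.00) = €21.00 + 14% × €90.00 = €33.60
Earnings Tax (Class 2): taxable = €750.00 − 3×€120.00 = €390.00
  5.7% × €390.00 = €22.23
Difference: |€33.60 − €22.23| = €11.37 (higher under Class 1)

€11.37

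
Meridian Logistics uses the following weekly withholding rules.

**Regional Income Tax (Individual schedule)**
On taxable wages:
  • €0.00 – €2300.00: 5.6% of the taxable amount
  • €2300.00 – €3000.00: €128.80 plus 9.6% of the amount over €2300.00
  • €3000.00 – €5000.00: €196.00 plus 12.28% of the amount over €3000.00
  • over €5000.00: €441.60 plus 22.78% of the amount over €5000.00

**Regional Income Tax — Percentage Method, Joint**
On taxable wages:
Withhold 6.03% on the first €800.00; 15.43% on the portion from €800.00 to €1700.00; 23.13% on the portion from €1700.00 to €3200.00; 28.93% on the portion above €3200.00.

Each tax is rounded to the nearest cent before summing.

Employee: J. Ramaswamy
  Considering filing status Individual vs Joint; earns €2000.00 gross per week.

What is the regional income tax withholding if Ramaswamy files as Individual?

Regional Income Tax (Individual): taxable = €2000.00
  5.6% × €2000.00 = €112.00

€112.00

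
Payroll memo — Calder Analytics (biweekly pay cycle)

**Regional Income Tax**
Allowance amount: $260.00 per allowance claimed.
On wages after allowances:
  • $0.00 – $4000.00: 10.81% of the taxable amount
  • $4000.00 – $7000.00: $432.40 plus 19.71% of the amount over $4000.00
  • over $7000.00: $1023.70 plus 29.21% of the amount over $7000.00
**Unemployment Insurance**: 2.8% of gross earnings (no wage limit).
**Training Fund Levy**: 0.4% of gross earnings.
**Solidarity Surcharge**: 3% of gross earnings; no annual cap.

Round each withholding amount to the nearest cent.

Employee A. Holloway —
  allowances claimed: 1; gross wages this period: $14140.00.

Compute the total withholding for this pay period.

Regional Income Tax: taxable = $14140.00 − 1×$260.00 = $13880.00
  $1023.70 + 29.21% × ($13880.00 − $7000.00) = $1023.70 + 29.21% × $6880.00 = $3033.35
Unemployment Insurance: 2.8% × $14140.00 = $395.92
Training Fund Levy: 0.4% × $14140.00 = $56.56
Solidarity Surcharge: 3% × $14140.00 = $424.20
Total: $3033.35 + $395.92 + $56.56 + $424.20 = $3910.03

$3910.03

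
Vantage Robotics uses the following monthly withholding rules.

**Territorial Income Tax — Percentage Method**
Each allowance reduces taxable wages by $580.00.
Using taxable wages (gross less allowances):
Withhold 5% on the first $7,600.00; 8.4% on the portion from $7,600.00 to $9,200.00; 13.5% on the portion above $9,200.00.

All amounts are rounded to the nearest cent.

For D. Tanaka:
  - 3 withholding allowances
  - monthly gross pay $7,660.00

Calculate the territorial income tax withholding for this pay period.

$296.00

Territorial Income Tax: taxable = $7,660.00 − 3×$580.00 = $5,920.00
  5% × $5,920.00 = $296.00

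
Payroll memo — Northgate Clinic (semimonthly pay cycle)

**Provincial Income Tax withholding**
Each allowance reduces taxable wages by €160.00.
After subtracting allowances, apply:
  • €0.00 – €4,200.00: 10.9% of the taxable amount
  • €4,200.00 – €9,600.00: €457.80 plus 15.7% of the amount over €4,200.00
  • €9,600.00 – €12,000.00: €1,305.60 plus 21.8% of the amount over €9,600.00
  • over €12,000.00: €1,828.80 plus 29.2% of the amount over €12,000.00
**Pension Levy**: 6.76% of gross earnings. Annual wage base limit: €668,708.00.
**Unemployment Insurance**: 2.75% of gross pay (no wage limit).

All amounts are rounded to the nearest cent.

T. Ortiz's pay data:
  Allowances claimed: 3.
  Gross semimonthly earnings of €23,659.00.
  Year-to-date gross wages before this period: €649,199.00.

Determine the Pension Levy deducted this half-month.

€1,318.81

Pension Levy: cap €668,708.00 − YTD €649,199.00 = €19,509.00 subject; 6.76% × €19,509.00 = €1,318.81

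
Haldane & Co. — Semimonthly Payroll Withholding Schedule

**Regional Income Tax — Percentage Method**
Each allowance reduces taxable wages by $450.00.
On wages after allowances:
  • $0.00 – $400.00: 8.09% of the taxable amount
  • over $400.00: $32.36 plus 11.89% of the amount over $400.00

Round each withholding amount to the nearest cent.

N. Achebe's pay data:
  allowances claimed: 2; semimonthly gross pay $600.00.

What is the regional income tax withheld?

$0.00

Regional Income Tax: taxable = $600.00 − 2×$450.00 = $-300.00
  Taxable ≤ 0 → $0.00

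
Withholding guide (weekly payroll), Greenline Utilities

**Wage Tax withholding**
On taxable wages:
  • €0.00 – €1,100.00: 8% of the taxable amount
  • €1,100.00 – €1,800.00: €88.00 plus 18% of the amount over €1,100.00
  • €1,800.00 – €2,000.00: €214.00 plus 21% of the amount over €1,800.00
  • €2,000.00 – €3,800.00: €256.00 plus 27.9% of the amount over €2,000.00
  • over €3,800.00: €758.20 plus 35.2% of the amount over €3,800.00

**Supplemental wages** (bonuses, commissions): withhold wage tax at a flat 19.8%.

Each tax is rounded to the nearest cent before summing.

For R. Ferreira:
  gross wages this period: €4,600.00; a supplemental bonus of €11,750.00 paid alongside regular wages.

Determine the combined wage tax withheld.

€3,366.30

Wage Tax: taxable = €4,600.00
  €758.20 + 35.2% × (€4,600.00 − €3,800.00) = €758.20 + 35.2% × €800.00 = €1,039.80
Supplemental (19.8% flat on bonus): 19.8% × €11,750.00 = €2,326.50
Total wage tax: €1,039.80 + €2,326.50 = €3,366.30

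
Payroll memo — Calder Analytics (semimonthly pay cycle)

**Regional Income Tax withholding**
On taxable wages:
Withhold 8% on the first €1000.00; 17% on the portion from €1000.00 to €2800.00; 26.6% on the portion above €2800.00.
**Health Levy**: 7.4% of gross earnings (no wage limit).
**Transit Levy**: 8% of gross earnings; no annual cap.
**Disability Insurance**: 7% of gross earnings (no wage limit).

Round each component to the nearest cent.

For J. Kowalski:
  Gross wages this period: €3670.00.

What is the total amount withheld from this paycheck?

€1439.50

Regional Income Tax: taxable = €3670.00
  €386.00 + 26.6% × (€3670.00 − €2800.00) = €386.00 + 26.6% × €870.00 = €617.42
Health Levy: 7.4% × €3670.00 = €271.58
Transit Levy: 8% × €3670.00 = €293.60
Disability Insurance: 7% × €3670.00 = €256.90
Total: €617.42 + €271.58 + €293.60 + €256.90 = €1439.50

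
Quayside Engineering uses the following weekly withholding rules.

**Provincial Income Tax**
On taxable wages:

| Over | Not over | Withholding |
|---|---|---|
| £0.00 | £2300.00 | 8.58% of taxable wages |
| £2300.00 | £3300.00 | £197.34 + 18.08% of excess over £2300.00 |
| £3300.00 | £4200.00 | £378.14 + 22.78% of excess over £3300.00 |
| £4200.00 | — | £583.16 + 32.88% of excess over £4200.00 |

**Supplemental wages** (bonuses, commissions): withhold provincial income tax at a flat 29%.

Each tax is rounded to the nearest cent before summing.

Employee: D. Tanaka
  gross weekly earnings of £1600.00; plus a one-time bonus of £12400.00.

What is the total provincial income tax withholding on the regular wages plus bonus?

Provincial Income Tax: taxable = £1600.00
  8.58% × £1600.00 = £137.28
Supplemental (29% flat on bonus): 29% × £12400.00 = £3596.00
Total provincial income tax: £137.28 + £3596.00 = £3733.28

£3733.28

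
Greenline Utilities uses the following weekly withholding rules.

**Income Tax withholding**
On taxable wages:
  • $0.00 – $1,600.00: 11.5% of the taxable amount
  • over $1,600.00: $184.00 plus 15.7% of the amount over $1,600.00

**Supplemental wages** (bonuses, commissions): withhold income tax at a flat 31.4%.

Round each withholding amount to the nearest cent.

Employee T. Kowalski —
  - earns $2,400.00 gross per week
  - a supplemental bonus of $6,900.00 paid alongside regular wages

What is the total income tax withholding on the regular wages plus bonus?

Income Tax: taxable = $2,400.00
  $184.00 + 15.7% × ($2,400.00 − $1,600.00) = $184.00 + 15.7% × $800.00 = $309.60
Supplemental (31.4% flat on bonus): 31.4% × $6,900.00 = $2,166.60
Total income tax: $309.60 + $2,166.60 = $2,476.20

$2,476.20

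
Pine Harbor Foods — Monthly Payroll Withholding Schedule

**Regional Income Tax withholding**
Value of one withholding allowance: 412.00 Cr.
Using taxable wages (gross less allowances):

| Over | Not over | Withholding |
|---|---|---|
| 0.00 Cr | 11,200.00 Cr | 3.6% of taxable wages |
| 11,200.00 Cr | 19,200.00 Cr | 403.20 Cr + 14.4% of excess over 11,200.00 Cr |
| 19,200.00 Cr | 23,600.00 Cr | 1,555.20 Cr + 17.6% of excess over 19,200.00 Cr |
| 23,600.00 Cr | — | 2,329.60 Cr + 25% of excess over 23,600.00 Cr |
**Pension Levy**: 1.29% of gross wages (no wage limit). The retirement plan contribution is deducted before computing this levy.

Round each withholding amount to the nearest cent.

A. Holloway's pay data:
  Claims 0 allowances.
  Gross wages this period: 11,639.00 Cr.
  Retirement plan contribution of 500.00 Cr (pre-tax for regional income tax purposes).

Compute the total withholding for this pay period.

Regional Income Tax: taxable = 11,639.00 Cr − 500.00 Cr = 11,139.00 Cr
  3.6% × 11,139.00 Cr = 401.00 Cr
Pension Levy: 1.29% × 11,139.00 Cr = 143.69 Cr
Total: 401.00 Cr + 143.69 Cr = 544.69 Cr

544.69 Cr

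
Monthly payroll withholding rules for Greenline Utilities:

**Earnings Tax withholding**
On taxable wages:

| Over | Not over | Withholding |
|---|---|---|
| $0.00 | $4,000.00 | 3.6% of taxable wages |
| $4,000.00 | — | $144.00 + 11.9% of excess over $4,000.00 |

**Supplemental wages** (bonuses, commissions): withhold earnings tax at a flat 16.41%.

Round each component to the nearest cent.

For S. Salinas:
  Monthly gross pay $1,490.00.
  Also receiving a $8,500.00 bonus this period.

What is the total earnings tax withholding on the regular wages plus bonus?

Earnings Tax: taxable = $1,490.00
  3.6% × $1,490.00 = $53.64
Supplemental (16.41% flat on bonus): 16.41% × $8,500.00 = $1,394.85
Total earnings tax: $53.64 + $1,394.85 = $1,448.49

$1,448.49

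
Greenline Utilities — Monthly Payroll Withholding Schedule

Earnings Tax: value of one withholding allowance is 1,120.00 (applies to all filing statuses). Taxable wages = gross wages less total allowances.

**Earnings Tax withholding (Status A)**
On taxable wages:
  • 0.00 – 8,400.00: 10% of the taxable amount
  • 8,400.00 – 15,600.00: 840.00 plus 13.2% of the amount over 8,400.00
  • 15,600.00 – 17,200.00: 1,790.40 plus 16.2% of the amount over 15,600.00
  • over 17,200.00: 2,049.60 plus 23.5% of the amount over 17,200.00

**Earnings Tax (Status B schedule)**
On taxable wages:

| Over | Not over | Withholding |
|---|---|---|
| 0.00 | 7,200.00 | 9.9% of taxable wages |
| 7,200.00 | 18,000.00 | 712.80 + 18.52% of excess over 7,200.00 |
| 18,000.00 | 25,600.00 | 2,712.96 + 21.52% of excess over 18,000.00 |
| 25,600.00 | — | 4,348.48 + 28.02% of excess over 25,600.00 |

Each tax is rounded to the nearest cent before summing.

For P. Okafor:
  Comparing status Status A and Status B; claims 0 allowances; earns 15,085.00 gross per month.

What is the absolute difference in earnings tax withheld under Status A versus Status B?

Earnings Tax (Status A): taxable = 15,085.00
  840.00 + 13.2% × (15,085.00 − 8,400.00) = 840.00 + 13.2% × 6,685.00 = 1,722.42
Earnings Tax (Status B): taxable = 15,085.00
  712.80 + 18.52% × (15,085.00 − 7,200.00) = 712.80 + 18.52% × 7,885.00 = 2,173.10
Difference: |1,722.42 − 2,173.10| = 450.68 (higher under Status B)

450.68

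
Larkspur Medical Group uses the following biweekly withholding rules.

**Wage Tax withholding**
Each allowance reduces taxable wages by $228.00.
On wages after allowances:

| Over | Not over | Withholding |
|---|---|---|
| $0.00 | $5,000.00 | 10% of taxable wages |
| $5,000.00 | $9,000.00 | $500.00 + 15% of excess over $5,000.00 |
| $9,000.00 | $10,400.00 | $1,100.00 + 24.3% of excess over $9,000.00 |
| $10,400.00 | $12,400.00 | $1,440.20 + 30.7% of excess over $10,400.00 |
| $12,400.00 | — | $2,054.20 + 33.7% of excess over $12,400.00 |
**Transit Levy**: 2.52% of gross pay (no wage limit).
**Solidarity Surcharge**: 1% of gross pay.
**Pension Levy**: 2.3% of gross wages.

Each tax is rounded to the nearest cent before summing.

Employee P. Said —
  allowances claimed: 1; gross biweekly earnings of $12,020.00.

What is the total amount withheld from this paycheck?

Wage Tax: taxable = $12,020.00 − 1×$228.00 = $11,792.00
  $1,440.20 + 30.7% × ($11,792.00 − $10,400.00) = $1,440.20 + 30.7% × $1,392.00 = $1,867.54
Transit Levy: 2.52% × $12,020.00 = $302.90
Solidarity Surcharge: 1% × $12,020.00 = $120.20
Pension Levy: 2.3% × $12,020.00 = $276.46
Total: $1,867.54 + $302.90 + $120.20 + $276.46 = $2,567.10

$2,567.10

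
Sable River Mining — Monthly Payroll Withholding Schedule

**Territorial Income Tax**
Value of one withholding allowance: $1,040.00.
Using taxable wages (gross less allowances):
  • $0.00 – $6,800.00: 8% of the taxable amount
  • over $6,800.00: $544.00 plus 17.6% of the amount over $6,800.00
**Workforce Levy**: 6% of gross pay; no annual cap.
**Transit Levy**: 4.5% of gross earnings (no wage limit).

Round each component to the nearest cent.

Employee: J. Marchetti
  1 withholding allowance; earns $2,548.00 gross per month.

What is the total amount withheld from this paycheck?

$388.18

Territorial Income Tax: taxable = $2,548.00 − 1×$1,040.00 = $1,508.00
  8% × $1,508.00 = $120.64
Workforce Levy: 6% × $2,548.00 = $152.88
Transit Levy: 4.5% × $2,548.00 = $114.66
Total: $120.64 + $152.88 + $114.66 = $388.18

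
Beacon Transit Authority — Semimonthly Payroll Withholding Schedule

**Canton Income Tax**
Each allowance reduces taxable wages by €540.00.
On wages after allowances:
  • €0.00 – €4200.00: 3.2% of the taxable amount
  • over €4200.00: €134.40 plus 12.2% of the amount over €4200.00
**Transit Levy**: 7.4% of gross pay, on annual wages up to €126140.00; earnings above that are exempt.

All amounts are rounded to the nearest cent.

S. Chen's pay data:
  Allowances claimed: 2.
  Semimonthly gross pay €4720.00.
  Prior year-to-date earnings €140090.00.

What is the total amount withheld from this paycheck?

Canton Income Tax: taxable = €4720.00 − 2×€540.00 = €3640.00
  3.2% × €3640.00 = €116.48
Transit Levy: YTD €140090.00 ≥ cap €126140.00 → €0.00
Total: €116.48 + €0.00 = €116.48

€116.48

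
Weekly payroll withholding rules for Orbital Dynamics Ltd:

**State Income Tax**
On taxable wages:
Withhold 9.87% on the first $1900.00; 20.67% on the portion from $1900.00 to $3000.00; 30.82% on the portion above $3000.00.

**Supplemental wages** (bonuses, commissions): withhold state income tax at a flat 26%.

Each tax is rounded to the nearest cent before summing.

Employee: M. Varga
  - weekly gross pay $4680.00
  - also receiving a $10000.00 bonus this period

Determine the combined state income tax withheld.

State Income Tax: taxable = $4680.00
  $414.90 + 30.82% × ($4680.00 − $3000.00) = $414.90 + 30.82% × $1680.00 = $932.68
Supplemental (26% flat on bonus): 26% × $10000.00 = $2600.00
Total state income tax: $932.68 + $2600.00 = $3532.68

$3532.68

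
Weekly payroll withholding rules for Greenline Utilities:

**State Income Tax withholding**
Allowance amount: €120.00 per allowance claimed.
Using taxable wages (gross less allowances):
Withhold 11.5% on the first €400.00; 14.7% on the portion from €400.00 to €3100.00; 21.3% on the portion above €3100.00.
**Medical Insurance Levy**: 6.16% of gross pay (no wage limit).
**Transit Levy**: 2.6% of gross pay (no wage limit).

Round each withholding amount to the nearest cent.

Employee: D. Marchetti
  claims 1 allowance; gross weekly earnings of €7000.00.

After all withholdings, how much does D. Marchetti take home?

€5138.76

State Income Tax: taxable = €7000.00 − 1×€120.00 = €6880.00
  €442.90 + 21.3% × (€6880.00 − €3100.00) = €442.90 + 21.3% × €3780.00 = €1248.04
Medical Insurance Levy: 6.16% × €7000.00 = €431.20
Transit Levy: 2.6% × €7000.00 = €182.00
Total withheld: €1248.04 + €431.20 + €182.00 = €1861.24
Net pay: €7000.00 − €1861.24 = €5138.76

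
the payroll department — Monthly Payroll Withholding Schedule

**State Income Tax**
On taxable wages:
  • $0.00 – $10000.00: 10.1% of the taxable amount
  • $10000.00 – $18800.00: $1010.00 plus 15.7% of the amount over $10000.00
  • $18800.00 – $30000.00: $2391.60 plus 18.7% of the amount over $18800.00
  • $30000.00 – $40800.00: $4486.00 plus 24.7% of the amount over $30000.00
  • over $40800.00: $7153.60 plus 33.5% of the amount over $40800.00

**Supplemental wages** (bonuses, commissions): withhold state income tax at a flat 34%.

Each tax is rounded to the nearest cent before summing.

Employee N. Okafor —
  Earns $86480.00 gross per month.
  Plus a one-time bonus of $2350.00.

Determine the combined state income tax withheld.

State Income Tax: taxable = $86480.00
  $7153.60 + 33.5% × ($86480.00 − $40800.00) = $7153.60 + 33.5% × $45680.00 = $22456.40
Supplemental (34% flat on bonus): 34% × $2350.00 = $799.00
Total state income tax: $22456.40 + $799.00 = $23255.40

$23255.40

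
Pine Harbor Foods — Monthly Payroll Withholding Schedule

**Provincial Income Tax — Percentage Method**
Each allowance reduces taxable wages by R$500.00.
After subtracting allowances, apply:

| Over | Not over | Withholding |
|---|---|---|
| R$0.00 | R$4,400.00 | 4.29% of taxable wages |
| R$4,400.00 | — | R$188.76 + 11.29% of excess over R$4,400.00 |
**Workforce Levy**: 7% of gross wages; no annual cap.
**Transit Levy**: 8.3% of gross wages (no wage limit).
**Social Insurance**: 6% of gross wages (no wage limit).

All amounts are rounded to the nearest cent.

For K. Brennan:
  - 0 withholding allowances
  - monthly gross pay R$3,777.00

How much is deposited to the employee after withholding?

Provincial Income Tax: taxable = R$3,777.00
  4.29% × R$3,777.00 = R$162.03
Workforce Levy: 7% × R$3,777.00 = R$264.39
Transit Levy: 8.3% × R$3,777.00 = R$313.49
Social Insurance: 6% × R$3,777.00 = R$226.62
Total withheld: R$162.03 + R$264.39 + R$313.49 + R$226.62 = R$966.53
Net pay: R$3,777.00 − R$966.53 = R$2,810.47

R$2,810.47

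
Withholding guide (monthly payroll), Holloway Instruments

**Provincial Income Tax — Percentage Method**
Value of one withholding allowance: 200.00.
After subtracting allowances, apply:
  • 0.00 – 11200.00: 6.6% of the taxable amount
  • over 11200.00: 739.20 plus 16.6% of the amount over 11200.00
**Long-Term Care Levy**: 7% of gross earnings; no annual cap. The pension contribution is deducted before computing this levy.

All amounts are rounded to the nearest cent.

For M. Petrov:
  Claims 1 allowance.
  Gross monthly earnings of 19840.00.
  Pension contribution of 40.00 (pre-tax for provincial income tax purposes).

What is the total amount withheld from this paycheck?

3519.60

Provincial Income Tax: taxable = 19840.00 − 40.00 − 1×200.00 = 19600.00
  739.20 + 16.6% × (19600.00 − 11200.00) = 739.20 + 16.6% × 8400.00 = 2133.60
Long-Term Care Levy: 7% × 19800.00 = 1386.00
Total: 2133.60 + 1386.00 = 3519.60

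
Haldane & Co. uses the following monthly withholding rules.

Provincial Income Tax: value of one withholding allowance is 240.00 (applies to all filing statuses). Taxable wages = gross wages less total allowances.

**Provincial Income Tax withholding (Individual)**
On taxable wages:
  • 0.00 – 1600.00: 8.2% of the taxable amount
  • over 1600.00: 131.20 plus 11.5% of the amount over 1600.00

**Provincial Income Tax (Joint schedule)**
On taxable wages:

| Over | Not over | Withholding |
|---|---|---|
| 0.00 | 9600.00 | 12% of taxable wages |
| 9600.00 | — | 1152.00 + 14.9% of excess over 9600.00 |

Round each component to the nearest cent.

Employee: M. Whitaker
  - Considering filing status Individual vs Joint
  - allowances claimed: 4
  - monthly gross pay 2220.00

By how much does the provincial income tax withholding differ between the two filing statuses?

Provincial Income Tax (Individual): taxable = 2220.00 − 4×240.00 = 1260.00
  8.2% × 1260.00 = 103.32
Provincial Income Tax (Joint): taxable = 2220.00 − 4×240.00 = 1260.00
  12% × 1260.00 = 151.20
Difference: |103.32 − 151.20| = 47.88 (higher under Joint)

47.88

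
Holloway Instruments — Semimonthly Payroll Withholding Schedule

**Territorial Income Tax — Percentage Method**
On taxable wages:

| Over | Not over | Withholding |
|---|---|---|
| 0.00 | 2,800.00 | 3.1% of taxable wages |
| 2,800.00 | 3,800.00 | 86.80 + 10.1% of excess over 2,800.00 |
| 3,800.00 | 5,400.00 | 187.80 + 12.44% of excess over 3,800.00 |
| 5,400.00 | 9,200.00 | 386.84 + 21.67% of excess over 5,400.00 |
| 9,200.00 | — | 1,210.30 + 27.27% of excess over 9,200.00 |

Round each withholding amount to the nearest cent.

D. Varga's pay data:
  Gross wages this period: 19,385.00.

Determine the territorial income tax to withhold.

Territorial Income Tax: taxable = 19,385.00
  1,210.30 + 27.27% × (19,385.00 − 9,200.00) = 1,210.30 + 27.27% × 10,185.00 = 3,987.75

3,987.75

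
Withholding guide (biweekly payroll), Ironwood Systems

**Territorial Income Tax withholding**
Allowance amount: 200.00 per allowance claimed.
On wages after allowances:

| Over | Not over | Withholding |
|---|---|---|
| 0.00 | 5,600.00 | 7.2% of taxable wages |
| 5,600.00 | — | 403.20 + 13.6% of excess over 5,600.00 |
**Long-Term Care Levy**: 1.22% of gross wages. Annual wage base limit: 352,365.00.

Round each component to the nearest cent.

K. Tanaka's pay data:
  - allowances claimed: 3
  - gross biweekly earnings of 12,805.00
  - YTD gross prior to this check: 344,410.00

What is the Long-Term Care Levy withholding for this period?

97.05

Long-Term Care Levy: cap 352,365.00 − YTD 344,410.00 = 7,955.00 subject; 1.22% × 7,955.00 = 97.05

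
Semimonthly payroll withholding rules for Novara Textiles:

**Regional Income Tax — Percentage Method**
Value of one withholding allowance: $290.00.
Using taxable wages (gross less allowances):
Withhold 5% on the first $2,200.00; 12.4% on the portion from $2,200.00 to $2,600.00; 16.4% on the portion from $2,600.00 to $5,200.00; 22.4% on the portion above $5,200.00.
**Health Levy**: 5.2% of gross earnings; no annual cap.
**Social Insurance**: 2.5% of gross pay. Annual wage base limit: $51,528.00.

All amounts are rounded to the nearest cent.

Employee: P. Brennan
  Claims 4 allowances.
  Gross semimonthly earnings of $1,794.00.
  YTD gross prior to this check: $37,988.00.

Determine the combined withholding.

$169.84

Regional Income Tax: taxable = $1,794.00 − 4×$290.00 = $634.00
  5% × $634.00 = $31.70
Health Levy: 5.2% × $1,794.00 = $93.29
Social Insurance: 2.5% × $1,794.00 = $44.85
Total: $31.70 + $93.29 + $44.85 = $169.84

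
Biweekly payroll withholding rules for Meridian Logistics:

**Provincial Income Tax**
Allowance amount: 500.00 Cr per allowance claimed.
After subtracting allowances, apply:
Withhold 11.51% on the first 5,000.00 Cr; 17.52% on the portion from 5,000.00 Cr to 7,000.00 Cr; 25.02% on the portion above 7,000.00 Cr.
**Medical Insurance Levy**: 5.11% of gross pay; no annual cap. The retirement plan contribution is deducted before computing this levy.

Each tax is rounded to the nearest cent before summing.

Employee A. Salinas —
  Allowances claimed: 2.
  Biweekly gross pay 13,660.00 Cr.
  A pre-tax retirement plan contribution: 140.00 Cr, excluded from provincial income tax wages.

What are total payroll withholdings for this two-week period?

Provincial Income Tax: taxable = 13,660.00 Cr − 140.00 Cr − 2×500.00 Cr = 12,520.00 Cr
  925.90 Cr + 25.02% × (12,520.00 Cr − 7,000.00 Cr) = 925.90 Cr + 25.02% × 5,520.00 Cr = 2,307.00 Cr
Medical Insurance Levy: 5.11% × 13,520.00 Cr = 690.87 Cr
Total: 2,307.00 Cr + 690.87 Cr = 2,997.87 Cr

2,997.87 Cr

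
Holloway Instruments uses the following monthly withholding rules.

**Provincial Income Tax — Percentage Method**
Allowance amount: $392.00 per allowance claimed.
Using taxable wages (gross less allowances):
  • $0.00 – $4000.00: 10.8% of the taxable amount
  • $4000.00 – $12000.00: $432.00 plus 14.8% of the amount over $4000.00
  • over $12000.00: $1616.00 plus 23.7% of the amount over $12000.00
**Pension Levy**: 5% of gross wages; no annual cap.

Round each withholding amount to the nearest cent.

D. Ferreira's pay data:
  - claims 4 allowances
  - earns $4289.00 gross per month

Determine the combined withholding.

Provincial Income Tax: taxable = $4289.00 − 4×$392.00 = $2721.00
  10.8% × $2721.00 = $293.87
Pension Levy: 5% × $4289.00 = $214.45
Total: $293.87 + $214.45 = $508.32

$508.32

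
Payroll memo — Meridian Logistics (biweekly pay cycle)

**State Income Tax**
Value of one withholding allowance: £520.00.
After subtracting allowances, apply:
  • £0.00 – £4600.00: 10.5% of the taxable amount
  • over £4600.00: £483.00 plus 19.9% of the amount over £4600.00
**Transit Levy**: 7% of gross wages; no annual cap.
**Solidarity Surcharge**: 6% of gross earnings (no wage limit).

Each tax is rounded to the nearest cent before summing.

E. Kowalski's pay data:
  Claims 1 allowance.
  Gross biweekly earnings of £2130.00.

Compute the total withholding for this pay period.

State Income Tax: taxable = £2130.00 − 1×£520.00 = £1610.00
  10.5% × £1610.00 = £169.05
Transit Levy: 7% × £2130.00 = £149.10
Solidarity Surcharge: 6% × £2130.00 = £127.80
Total: £169.05 + £149.10 + £127.80 = £445.95

£445.95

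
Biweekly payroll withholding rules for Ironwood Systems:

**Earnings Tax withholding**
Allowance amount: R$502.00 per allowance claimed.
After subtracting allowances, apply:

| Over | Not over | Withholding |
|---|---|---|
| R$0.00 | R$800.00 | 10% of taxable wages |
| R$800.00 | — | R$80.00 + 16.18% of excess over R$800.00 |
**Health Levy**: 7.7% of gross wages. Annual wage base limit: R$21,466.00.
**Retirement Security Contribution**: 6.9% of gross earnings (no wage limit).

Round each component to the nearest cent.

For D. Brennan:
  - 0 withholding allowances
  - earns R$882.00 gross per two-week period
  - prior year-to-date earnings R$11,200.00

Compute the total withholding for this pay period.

Earnings Tax: taxable = R$882.00
  R$80.00 + 16.18% × (R$882.00 − R$800.00) = R$80.00 + 16.18% × R$82.00 = R$93.27
Health Levy: 7.7% × R$882.00 = R$67.91
Retirement Security Contribution: 6.9% × R$882.00 = R$60.86
Total: R$93.27 + R$67.91 + R$60.86 = R$222.04

R$222.04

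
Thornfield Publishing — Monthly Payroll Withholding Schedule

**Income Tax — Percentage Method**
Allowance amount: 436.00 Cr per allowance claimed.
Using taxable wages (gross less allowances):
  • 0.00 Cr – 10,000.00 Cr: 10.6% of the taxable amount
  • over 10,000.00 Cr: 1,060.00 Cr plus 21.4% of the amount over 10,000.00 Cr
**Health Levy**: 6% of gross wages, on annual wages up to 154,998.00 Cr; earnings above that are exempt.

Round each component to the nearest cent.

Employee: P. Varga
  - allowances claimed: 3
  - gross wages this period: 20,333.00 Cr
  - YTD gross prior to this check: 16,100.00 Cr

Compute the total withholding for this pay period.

4,211.33 Cr

Income Tax: taxable = 20,333.00 Cr − 3×436.00 Cr = 19,025.00 Cr
  1,060.00 Cr + 21.4% × (19,025.00 Cr − 10,000.00 Cr) = 1,060.00 Cr + 21.4% × 9,025.00 Cr = 2,991.35 Cr
Health Levy: 6% × 20,333.00 Cr = 1,219.98 Cr
Total: 2,991.35 Cr + 1,219.98 Cr = 4,211.33 Cr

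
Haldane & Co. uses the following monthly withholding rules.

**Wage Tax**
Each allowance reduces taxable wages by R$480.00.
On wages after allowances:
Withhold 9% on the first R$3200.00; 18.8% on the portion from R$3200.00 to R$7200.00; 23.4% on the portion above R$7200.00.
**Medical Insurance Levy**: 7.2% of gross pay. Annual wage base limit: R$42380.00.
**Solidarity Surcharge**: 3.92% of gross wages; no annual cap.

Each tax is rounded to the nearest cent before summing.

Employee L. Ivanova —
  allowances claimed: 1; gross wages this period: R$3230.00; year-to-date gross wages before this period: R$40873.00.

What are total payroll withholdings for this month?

Wage Tax: taxable = R$3230.00 − 1×R$480.00 = R$2750.00
  9% × R$2750.00 = R$247.50
Medical Insurance Levy: cap R$42380.00 − YTD R$40873.00 = R$1507.00 subject; 7.2% × R$1507.00 = R$108.50
Solidarity Surcharge: 3.92% × R$3230.00 = R$126.62
Total: R$247.50 + R$108.50 + R$126.62 = R$482.62

R$482.62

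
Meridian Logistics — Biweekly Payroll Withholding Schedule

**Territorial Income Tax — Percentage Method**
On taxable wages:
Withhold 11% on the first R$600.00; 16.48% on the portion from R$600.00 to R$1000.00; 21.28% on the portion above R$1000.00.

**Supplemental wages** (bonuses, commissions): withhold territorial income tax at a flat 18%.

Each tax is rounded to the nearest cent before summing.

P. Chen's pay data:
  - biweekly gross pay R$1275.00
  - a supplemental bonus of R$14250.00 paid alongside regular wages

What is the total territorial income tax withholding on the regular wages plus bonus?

R$2755.44

Territorial Income Tax: taxable = R$1275.00
  R$131.92 + 21.28% × (R$1275.00 − R$1000.00) = R$131.92 + 21.28% × R$275.00 = R$190.44
Supplemental (18% flat on bonus): 18% × R$14250.00 = R$2565.00
Total territorial income tax: R$190.44 + R$2565.00 = R$2755.44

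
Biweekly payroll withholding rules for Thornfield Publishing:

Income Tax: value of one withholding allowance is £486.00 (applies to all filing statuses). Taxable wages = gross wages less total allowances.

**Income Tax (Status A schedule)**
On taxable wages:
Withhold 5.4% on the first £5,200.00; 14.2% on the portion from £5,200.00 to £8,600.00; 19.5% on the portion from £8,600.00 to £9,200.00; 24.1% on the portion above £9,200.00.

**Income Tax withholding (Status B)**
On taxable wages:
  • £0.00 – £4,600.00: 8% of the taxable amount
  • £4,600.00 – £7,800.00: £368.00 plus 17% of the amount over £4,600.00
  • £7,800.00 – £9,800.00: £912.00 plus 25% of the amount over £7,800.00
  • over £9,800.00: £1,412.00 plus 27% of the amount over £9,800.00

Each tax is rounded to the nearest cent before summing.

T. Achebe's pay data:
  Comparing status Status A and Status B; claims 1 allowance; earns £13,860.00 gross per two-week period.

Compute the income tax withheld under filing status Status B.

£2,376.98

Income Tax (Status B): taxable = £13,860.00 − 1×£486.00 = £13,374.00
  £1,412.00 + 27% × (£13,374.00 − £9,800.00) = £1,412.00 + 27% × £3,574.00 = £2,376.98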